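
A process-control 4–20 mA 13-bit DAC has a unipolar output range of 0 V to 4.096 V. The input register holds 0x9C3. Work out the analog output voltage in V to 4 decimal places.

LSB = 4.096 V / 2^13 = 0.500 mV.
Code 0x9C3 = 2499 decimal.
V_out = 0 + 2499 × 0.0005 V = 1.2495 V.

1.2495 V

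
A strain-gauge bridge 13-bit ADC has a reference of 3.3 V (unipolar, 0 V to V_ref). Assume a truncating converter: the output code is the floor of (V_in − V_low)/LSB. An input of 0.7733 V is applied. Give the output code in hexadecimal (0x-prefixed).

code 0x77F (decimal 1919)

With 8192 levels over 3.3 V, one step is 402.83 µV.
(V_in − V_low)/LSB = (0.7733 − 0) / 0.000402832 = 1919.659.
⌊·⌋(1919.659) = 1919.
In hexadecimal (0x-prefixed): 0x77F.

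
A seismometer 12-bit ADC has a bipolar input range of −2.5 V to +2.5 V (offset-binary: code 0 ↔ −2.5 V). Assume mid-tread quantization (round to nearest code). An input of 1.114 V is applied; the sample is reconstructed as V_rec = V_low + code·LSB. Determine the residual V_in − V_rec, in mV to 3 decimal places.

LSB = 5/2^12 = 1.221 mV.
(1.114 − (−2.5))/0.0012207 = 2960.5888; round gives code 2961.
V_rec = (−2.5) + 2961·0.0012207 = 1.114502 V.
V_in − V_rec = -0.000501953 V = -0.502 mV.

-0.502 mV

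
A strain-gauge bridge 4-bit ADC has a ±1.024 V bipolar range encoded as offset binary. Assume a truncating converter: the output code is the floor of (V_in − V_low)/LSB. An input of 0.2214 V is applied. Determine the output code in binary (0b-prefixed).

code 0b1001 (decimal 9)

LSB = 2.048 V / 16 = 128.000 mV.
Input sits at 9.730 steps above V_low.
So the output code is 9.
In binary (0b-prefixed): 0b1001.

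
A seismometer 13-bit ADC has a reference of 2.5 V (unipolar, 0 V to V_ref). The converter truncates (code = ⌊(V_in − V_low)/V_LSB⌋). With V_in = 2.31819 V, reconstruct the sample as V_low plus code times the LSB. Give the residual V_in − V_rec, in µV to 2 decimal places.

74.77 µV

LSB = 2.5/2^13 = 305.18 µV.
Scaled input = 7596.2450 LSBs, so code = 7596.
V_rec = 0 + 7596·0.000305176 = 2.3181152 V.
Error = 2.31819 − 2.3181152 = 7.47656e-05 V = 74.77 µV.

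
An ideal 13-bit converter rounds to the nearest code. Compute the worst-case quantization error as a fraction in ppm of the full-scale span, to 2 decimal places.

Rounding → worst-case error = ½ LSB = V_FS/2^14, so 1e+06/16384 = 61.0352 ppm of full scale.

61.04 ppm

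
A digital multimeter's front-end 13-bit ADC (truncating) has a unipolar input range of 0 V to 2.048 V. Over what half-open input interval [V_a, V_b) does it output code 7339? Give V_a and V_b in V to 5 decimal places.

LSB = 2.048/2^13 = 250.00 µV.
V_a = V_low + 7339·LSB = 1.83475 V; V_b = V_low + 7340·LSB = 1.835 V.

[1.83475 V, 1.83500 V)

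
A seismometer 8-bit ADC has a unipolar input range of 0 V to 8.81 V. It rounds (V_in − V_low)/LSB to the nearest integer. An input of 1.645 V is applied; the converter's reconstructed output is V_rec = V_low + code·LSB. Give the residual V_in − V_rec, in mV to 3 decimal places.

-6.875 mV

One LSB is 8.81 V / 256 = 34.414 mV.
(1.645 − 0)/0.0344141 = 47.8002; round gives code 48.
Reconstructed: 1.651875 V.
V_in − V_rec = -0.006875 V = -6.875 mV.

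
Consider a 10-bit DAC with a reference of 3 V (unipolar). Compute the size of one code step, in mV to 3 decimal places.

Full-scale span = 3 V.
LSB = 3 / 2^10 = 3 / 1024 = 0.00292969 V = 2.930 mV.

2.930 mV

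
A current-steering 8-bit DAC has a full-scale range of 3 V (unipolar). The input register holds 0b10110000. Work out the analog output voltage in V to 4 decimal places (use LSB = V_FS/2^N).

2.0625 V

LSB = 3 V / 2^8 = 11.719 mV.
Code 0b10110000 = 176 decimal.
V_out = 0 + 176 × 0.0117188 V = 2.0625 V.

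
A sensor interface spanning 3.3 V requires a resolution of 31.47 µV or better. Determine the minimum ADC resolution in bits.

Number of steps required ≥ 3.3 V / 31.47 µV = 104861.77.
Need 2^N ≥ 104861.77; 2^16 = 65536, 2^17 = 131072.
Minimum N = 17.

17 bits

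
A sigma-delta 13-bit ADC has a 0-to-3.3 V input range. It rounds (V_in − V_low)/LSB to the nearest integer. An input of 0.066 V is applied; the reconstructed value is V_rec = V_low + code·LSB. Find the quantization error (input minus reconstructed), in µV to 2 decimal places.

Step size: 3.3 V ÷ 2^13 = 402.83 µV.
(V_in − V_low)/LSB = (0.066 − 0)/0.000402832 = 163.8400 → code 164 (round).
Reconstructed: 0.066064453 V.
V_in − V_rec = -6.44531e-05 V = -64.45 µV.

-64.45 µV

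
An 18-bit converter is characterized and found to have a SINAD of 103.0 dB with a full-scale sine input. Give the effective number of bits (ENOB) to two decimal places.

16.82 bits

ENOB = (SINAD − 1.76) / 6.02 = (103.0 − 1.76)/6.02 = 16.817.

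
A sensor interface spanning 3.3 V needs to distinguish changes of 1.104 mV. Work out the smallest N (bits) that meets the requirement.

12 bits

Number of steps required ≥ 3.3 V / 1.104 mV = 2989.13.
Need 2^N ≥ 2989.13; 2^11 = 2048, 2^12 = 4096.
Minimum N = 12.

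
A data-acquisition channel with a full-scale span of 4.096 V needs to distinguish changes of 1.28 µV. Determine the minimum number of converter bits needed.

Number of steps required ≥ 4.096 V / 1.28 µV = 3200000.00.
Need 2^N ≥ 3200000.00; 2^21 = 2097152, 2^22 = 4194304.
Minimum N = 22.

22 bits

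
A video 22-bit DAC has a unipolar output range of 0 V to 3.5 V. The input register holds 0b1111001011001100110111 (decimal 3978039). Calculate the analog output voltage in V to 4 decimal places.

LSB = 3.5 V / 2^22 = 0.83 µV.
Code 0b1111001011001100110111 = 3978039 decimal.
V_out = 0 + 3978039 × 8.34465e-07 V = 3.31953 V.

3.3195 V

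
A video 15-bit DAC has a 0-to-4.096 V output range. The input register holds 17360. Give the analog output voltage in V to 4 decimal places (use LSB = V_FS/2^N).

LSB = 4.096 V / 2^15 = 125.00 µV.
V_out = 0 + 17360 × 0.000125 V = 2.17 V.

2.1700 V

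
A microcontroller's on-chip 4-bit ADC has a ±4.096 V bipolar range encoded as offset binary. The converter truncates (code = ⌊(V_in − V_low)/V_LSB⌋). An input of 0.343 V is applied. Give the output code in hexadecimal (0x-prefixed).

With 16 levels over 8.192 V, one step is 0.5120 V.
Input sits at 8.670 steps above V_low.
Floor → code 8.
In hexadecimal (0x-prefixed): 0x8.

code 0x8 (decimal 8)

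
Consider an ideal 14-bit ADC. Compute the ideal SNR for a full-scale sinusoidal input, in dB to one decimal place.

SNR ≈ 6.02·N + 1.76 dB = 6.02·14 + 1.76 = 86.04 dB.

86.0 dB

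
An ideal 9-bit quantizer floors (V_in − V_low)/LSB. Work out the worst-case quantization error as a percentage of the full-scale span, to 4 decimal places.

Truncating → worst-case error = 1 LSB = V_FS/2^9, so 100/512 = 0.195312 % of full scale.

0.1953 %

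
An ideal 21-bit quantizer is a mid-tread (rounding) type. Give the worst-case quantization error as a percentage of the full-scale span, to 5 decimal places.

0.00002 %

Rounding → worst-case error = ½ LSB = V_FS/2^22, so 100/4194304 = 2.38419e-05 % of full scale.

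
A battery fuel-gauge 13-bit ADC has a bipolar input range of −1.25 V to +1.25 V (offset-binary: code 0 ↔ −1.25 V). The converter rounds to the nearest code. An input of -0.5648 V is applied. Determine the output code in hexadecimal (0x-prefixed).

With 8192 levels over 2.5 V, one step is 305.18 µV.
(V_in − V_low)/LSB = (-0.5648 − (−1.25)) / 0.000305176 = 2245.263.
Round → code 2245.
In hexadecimal (0x-prefixed): 0x8C5.

code 0x8C5 (decimal 2245)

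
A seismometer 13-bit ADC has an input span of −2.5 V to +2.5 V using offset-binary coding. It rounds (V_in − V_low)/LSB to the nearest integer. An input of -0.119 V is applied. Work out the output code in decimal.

code 3901

LSB = 5 V / 8192 = 0.610 mV.
Input sits at 3901.030 steps above V_low.
Round → code 3901.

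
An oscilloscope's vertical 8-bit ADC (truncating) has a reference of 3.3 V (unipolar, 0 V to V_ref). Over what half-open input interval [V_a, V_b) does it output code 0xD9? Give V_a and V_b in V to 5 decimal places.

LSB = 3.3/2^8 = 12.891 mV.
Code 0xD9 = 217 decimal.
V_a = V_low + 217·LSB = 2.79727 V; V_b = V_low + 218·LSB = 2.81016 V.

[2.79727 V, 2.81016 V)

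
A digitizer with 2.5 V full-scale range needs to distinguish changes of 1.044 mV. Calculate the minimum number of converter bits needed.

12 bits

Number of steps required ≥ 2.5 V / 1.044 mV = 2394.64.
Need 2^N ≥ 2394.64; 2^11 = 2048, 2^12 = 4096.
Minimum N = 12.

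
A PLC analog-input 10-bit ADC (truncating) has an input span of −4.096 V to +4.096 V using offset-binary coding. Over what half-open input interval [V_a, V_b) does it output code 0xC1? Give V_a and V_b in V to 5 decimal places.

LSB = 8.192/2^10 = 8.000 mV.
Code 0xC1 = 193 decimal.
V_a = V_low + 193·LSB = -2.552 V; V_b = V_low + 194·LSB = -2.544 V.

[-2.55200 V, -2.54400 V)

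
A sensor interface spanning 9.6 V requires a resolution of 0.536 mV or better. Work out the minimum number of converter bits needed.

Number of steps required ≥ 9.6 V / 0.536 mV = 17910.45.
Need 2^N ≥ 17910.45; 2^14 = 16384, 2^15 = 32768.
Minimum N = 15.

15 bits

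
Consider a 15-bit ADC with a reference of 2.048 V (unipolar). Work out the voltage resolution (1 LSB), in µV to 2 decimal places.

62.50 µV

Full-scale span = 2.048 V.
LSB = 2.048 / 2^15 = 2.048 / 32768 = 6.25e-05 V = 62.50 µV.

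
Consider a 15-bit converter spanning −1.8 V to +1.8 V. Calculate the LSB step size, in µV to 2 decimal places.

109.86 µV

Full-scale span = 3.6 V.
LSB = 3.6 / 2^15 = 3.6 / 32768 = 0.000109863 V = 109.86 µV.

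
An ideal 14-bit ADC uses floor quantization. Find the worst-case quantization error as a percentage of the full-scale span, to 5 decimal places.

Truncating → worst-case error = 1 LSB = V_FS/2^14, so 100/16384 = 0.00610352 % of full scale.

0.00610 %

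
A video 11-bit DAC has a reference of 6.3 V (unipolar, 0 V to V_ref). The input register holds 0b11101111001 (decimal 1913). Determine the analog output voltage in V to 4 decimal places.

LSB = 6.3 V / 2^11 = 3.076 mV.
Code 0b11101111001 = 1913 decimal.
V_out = 0 + 1913 × 0.00307617 V = 5.88472 V.

5.8847 V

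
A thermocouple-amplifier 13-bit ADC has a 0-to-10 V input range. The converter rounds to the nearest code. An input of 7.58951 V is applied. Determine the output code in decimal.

LSB = 10 V / 8192 = 1.221 mV.
(V_in − V_low)/LSB = (7.58951 − 0) / 0.0012207 = 6217.327.
Round → code 6217.

code 6217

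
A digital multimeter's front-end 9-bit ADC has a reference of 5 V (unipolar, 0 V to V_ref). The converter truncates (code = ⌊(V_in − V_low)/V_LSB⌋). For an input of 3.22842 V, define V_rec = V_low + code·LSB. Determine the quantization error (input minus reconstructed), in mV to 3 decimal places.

5.764 mV

Step size: 5 V ÷ 2^9 = 9.766 mV.
(V_in − V_low)/LSB = (3.22842 − 0)/0.00976562 = 330.5902 → code 330 (floor).
V_rec = 0 + 330·0.00976562 = 3.2226562 V.
Error = 3.22842 − 3.2226562 = 0.00576375 V = 5.764 mV.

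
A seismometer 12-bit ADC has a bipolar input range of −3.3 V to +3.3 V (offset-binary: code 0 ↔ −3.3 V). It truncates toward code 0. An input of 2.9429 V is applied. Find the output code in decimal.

code 3874

LSB = 6.6 V / 4096 = 1.611 mV.
(2.9429 − (−3.3)) / 0.00161133 = 3874.382 LSBs.
⌊·⌋(3874.382) = 3874.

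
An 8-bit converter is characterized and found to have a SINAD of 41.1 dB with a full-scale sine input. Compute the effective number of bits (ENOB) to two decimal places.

ENOB = (SINAD − 1.76) / 6.02 = (41.1 − 1.76)/6.02 = 6.535.

6.53 bits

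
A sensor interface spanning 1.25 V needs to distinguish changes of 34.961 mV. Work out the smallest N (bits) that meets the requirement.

6 bits

Number of steps required ≥ 1.25 V / 34.961 mV = 35.75.
Need 2^N ≥ 35.75; 2^5 = 32, 2^6 = 64.
Minimum N = 6.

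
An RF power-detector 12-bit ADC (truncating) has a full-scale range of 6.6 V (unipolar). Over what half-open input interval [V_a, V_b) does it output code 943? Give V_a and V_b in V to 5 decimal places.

[1.51948 V, 1.52109 V)

LSB = 6.6/2^12 = 1.611 mV.
V_a = V_low + 943·LSB = 1.51948 V; V_b = V_low + 944·LSB = 1.52109 V.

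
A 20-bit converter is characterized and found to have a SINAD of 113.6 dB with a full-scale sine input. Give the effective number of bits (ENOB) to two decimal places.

18.58 bits

ENOB = (SINAD − 1.76) / 6.02 = (113.6 − 1.76)/6.02 = 18.578.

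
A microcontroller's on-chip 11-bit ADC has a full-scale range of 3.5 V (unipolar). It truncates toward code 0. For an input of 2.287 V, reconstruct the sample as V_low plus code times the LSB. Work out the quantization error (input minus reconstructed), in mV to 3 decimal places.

0.379 mV

One LSB is 3.5 V / 2048 = 1.709 mV.
(2.287 − 0)/0.00170898 = 1338.2217; ⌊·⌋ gives code 1338.
Code 1338 maps back to 0 + 1338×0.00170898 V = 2.2866211 V.
Difference: 0.000378906 V → 0.379 mV.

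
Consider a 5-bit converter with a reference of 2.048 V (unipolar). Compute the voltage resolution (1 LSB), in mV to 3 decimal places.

Full-scale span = 2.048 V.
LSB = 2.048 / 2^5 = 2.048 / 32 = 0.064 V = 64.000 mV.

64.000 mV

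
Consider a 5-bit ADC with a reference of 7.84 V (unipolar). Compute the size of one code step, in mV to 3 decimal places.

245.000 mV

Full-scale span = 7.84 V.
LSB = 7.84 / 2^5 = 7.84 / 32 = 0.245 V = 245.000 mV.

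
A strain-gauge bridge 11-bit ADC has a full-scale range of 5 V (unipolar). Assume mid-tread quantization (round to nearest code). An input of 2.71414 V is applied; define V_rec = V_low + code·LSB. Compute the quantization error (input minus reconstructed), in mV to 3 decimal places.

LSB = 5/2^11 = 2.441 mV.
(V_in − V_low)/LSB = (2.71414 − 0)/0.00244141 = 1111.7117 → code 1112 (round).
V_rec = 0 + 1112·0.00244141 = 2.7148438 V.
Difference: -0.00070375 V → -0.704 mV.

-0.704 mV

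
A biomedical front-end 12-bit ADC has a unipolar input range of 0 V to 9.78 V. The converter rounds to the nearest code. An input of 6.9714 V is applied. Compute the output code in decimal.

LSB = 9.78 V / 4096 = 2.388 mV.
Input sits at 2919.719 steps above V_low.
Round → code 2920.

code 2920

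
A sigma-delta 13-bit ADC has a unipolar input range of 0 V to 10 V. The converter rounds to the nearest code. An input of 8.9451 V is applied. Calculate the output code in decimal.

code 7328

Full-scale span = 10 V; LSB = 10/2^13 = 1.221 mV.
(V_in − V_low)/LSB = (8.9451 − 0) / 0.0012207 = 7327.826.
round(7327.826) = 7328.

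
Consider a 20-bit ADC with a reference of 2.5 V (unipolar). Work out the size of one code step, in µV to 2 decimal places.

Full-scale span = 2.5 V.
LSB = 2.5 / 2^20 = 2.5 / 1048576 = 2.38419e-06 V = 2.38 µV.

2.38 µV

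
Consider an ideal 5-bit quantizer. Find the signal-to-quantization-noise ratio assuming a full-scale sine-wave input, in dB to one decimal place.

SNR ≈ 6.02·N + 1.76 dB = 6.02·5 + 1.76 = 31.86 dB.

31.9 dB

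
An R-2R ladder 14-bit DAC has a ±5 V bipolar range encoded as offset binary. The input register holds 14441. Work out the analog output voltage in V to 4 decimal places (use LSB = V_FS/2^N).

3.8141 V

LSB = 10 V / 2^14 = 0.610 mV.
V_out = (−5) + 14441 × 0.000610352 V = 3.81409 V.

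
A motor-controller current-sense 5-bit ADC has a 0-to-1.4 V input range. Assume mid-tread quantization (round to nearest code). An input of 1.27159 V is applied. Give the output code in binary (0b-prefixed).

code 0b11101 (decimal 29)

LSB = 1.4 V / 32 = 43.750 mV.
(1.27159 − 0) / 0.04375 = 29.065 LSBs.
Round → code 29.
In binary (0b-prefixed): 0b11101.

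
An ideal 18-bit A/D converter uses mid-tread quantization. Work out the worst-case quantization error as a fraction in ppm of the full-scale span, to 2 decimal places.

Rounding → worst-case error = ½ LSB = V_FS/2^19, so 1e+06/524288 = 1.90735 ppm of full scale.

1.91 ppm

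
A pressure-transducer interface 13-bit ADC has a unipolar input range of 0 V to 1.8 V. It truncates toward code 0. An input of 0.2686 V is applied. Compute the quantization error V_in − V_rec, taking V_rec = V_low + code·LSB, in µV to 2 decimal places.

LSB = 1.8/2^13 = 219.73 µV.
(V_in − V_low)/LSB = (0.2686 − 0)/0.000219727 = 1222.4284 → code 1222 (floor).
Code 1222 maps back to 0 + 1222×0.000219727 V = 0.26850586 V.
V_in − V_rec = 9.41406e-05 V = 94.14 µV.

94.14 µV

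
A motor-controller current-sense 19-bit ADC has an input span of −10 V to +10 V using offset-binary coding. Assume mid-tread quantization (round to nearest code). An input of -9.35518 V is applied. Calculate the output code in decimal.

code 16904

Full-scale span = 20 V; LSB = 20/2^19 = 38.15 µV.
(-9.35518 − (−10)) / 3.8147e-05 = 16903.569 LSBs.
So the output code is 16904.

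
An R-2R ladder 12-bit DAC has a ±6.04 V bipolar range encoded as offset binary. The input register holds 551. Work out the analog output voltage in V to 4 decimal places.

-4.4150 V

LSB = 12.08 V / 2^12 = 2.949 mV.
V_out = (−6.04) + 551 × 0.00294922 V = -4.41498 V.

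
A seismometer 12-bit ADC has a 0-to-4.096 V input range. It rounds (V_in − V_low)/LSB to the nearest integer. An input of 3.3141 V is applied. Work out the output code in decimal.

code 3314

LSB = 4.096 V / 4096 = 1.000 mV.
(3.3141 − 0) / 0.001 = 3314.100 LSBs.
round(3314.100) = 3314.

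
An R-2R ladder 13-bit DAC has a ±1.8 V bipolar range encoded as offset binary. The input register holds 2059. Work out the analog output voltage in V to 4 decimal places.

LSB = 3.6 V / 2^13 = 439.45 µV.
V_out = (−1.8) + 2059 × 0.000439453 V = -0.895166 V.

-0.8952 V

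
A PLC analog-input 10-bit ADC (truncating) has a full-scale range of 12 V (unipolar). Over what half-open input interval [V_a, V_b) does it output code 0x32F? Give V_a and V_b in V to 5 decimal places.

[9.55078 V, 9.56250 V)

LSB = 12/2^10 = 11.719 mV.
Code 0x32F = 815 decimal.
V_a = V_low + 815·LSB = 9.55078 V; V_b = V_low + 816·LSB = 9.5625 V.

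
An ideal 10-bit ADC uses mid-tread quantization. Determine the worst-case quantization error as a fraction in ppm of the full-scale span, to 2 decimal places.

488.28 ppm

Rounding → worst-case error = ½ LSB = V_FS/2^11, so 1e+06/2048 = 488.281 ppm of full scale.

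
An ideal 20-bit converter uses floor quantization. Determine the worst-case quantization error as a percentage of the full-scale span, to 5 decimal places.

Truncating → worst-case error = 1 LSB = V_FS/2^20, so 100/1048576 = 9.53674e-05 % of full scale.

0.00010 %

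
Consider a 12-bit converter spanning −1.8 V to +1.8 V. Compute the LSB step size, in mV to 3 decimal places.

Full-scale span = 3.6 V.
LSB = 3.6 / 2^12 = 3.6 / 4096 = 0.000878906 V = 0.879 mV.

0.879 mV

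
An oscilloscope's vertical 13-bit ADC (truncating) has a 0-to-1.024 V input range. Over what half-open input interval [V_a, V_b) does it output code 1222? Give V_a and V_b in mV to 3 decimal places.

LSB = 1.024/2^13 = 125.00 µV.
V_a = V_low + 1222·LSB = 0.15275 V; V_b = V_low + 1223·LSB = 0.152875 V.

[152.750 mV, 152.875 mV)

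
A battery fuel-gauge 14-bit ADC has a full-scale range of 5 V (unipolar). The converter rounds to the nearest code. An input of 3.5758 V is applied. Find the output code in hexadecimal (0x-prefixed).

code 0x2DC5 (decimal 11717)

LSB = 5 V / 16384 = 305.18 µV.
(3.5758 − 0) / 0.000305176 = 11717.181 LSBs.
round(11717.181) = 11717.
In hexadecimal (0x-prefixed): 0x2DC5.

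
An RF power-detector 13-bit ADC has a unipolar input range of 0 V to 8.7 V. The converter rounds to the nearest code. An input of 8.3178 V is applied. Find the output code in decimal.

With 8192 levels over 8.7 V, one step is 1.062 mV.
(8.3178 − 0) / 0.00106201 = 7832.117 LSBs.
Round → code 7832.

code 7832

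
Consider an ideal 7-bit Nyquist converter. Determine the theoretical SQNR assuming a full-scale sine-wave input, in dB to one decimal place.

43.9 dB

SNR ≈ 6.02·N + 1.76 dB = 6.02·7 + 1.76 = 43.90 dB.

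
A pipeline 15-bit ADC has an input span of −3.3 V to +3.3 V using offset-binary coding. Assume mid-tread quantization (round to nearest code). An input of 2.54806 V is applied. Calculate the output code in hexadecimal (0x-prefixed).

With 32768 levels over 6.6 V, one step is 201.42 µV.
(2.54806 − (−3.3)) / 0.000201416 = 29034.732 LSBs.
So the output code is 29035.
In hexadecimal (0x-prefixed): 0x716B.

code 0x716B (decimal 29035)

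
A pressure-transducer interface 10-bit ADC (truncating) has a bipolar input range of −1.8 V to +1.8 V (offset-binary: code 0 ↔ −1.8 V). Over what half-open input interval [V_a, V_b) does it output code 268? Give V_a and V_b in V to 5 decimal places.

LSB = 3.6/2^10 = 3.516 mV.
V_a = V_low + 268·LSB = -0.857812 V; V_b = V_low + 269·LSB = -0.854297 V.

[-0.85781 V, -0.85430 V)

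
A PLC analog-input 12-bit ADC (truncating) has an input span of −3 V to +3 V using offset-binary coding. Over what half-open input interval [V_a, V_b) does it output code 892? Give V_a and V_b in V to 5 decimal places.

[-1.69336 V, -1.69189 V)

LSB = 6/2^12 = 1.465 mV.
V_a = V_low + 892·LSB = -1.69336 V; V_b = V_low + 893·LSB = -1.69189 V.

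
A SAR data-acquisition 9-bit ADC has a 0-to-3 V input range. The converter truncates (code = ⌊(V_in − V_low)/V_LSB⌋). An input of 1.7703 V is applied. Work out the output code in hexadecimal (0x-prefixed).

LSB = 3 V / 512 = 5.859 mV.
Input sits at 302.131 steps above V_low.
Floor → code 302.
In hexadecimal (0x-prefixed): 0x12E.

code 0x12E (decimal 302)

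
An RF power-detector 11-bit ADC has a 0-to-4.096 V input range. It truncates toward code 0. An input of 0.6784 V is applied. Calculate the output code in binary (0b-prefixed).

code 0b101010011 (decimal 339)

Full-scale span = 4.096 V; LSB = 4.096/2^11 = 2.000 mV.
Input sits at 339.200 steps above V_low.
⌊·⌋(339.200) = 339.
In binary (0b-prefixed): 0b101010011.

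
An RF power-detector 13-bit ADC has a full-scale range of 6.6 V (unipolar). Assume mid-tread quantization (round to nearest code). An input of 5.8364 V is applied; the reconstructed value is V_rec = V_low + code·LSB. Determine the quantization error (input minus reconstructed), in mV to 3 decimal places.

One LSB is 6.6 V / 8192 = 0.806 mV.
Scaled input = 7244.2104 LSBs, so code = 7244.
Reconstructed: 5.8362305 V.
Error = 5.8364 − 5.8362305 = 0.000169531 V = 0.170 mV.

0.170 mV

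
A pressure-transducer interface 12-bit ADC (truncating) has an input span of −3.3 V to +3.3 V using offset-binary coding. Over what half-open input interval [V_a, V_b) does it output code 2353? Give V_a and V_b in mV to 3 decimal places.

[491.455 mV, 493.066 mV)

LSB = 6.6/2^12 = 1.611 mV.
V_a = V_low + 2353·LSB = 0.491455 V; V_b = V_low + 2354·LSB = 0.493066 V.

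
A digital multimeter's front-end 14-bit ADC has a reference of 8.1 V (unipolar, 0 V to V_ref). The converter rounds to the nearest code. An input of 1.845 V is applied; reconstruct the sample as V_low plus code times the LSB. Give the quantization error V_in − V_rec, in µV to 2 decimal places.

LSB = 8.1/2^14 = 494.38 µV.
Scaled input = 3731.9111 LSBs, so code = 3732.
Code 3732 maps back to 0 + 3732×0.000494385 V = 1.8450439 V.
Error = 1.845 − 1.8450439 = -4.39453e-05 V = -43.95 µV.

-43.95 µV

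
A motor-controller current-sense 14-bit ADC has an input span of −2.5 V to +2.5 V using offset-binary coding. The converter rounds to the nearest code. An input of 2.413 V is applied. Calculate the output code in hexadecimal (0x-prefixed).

LSB = 5 V / 16384 = 305.18 µV.
(V_in − V_low)/LSB = (2.413 − (−2.5)) / 0.000305176 = 16098.918.
Round → code 16099.
In hexadecimal (0x-prefixed): 0x3EE3.

code 0x3EE3 (decimal 16099)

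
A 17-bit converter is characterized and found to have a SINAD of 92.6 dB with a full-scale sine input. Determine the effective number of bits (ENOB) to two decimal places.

ENOB = (SINAD − 1.76) / 6.02 = (92.6 − 1.76)/6.02 = 15.090.

15.09 bits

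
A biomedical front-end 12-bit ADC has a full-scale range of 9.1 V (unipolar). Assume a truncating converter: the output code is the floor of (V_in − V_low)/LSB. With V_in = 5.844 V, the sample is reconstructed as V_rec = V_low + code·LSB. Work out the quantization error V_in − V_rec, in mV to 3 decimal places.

LSB = 9.1/2^12 = 2.222 mV.
(V_in − V_low)/LSB = (5.844 − 0)/0.00222168 = 2630.4422 → code 2630 (floor).
Code 2630 maps back to 0 + 2630×0.00222168 V = 5.8430176 V.
V_in − V_rec = 0.000982422 V = 0.982 mV.

0.982 mV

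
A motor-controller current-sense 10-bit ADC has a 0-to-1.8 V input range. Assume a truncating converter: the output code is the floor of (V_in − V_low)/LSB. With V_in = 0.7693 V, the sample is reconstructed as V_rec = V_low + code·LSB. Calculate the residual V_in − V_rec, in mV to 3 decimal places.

1.136 mV

Step size: 1.8 V ÷ 2^10 = 1.758 mV.
(V_in − V_low)/LSB = (0.7693 − 0)/0.00175781 = 437.6462 → code 437 (floor).
Code 437 maps back to 0 + 437×0.00175781 V = 0.76816406 V.
Difference: 0.00113594 V → 1.136 mV.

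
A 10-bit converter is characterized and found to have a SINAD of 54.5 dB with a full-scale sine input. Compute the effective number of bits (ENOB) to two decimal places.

ENOB = (SINAD − 1.76) / 6.02 = (54.5 − 1.76)/6.02 = 8.761.

8.76 bits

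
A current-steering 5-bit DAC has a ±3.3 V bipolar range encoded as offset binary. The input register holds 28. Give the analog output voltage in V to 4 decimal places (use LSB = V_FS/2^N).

LSB = 6.6 V / 2^5 = 206.250 mV.
V_out = (−3.3) + 28 × 0.20625 V = 2.475 V.

2.4750 V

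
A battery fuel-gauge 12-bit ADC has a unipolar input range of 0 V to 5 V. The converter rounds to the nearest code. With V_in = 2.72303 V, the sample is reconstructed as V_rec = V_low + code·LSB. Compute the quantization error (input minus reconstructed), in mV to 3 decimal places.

-0.359 mV

Step size: 5 V ÷ 2^12 = 1.221 mV.
(2.72303 − 0)/0.0012207 = 2230.7062; round gives code 2231.
Code 2231 maps back to 0 + 2231×0.0012207 V = 2.7233887 V.
V_in − V_rec = -0.000358672 V = -0.359 mV.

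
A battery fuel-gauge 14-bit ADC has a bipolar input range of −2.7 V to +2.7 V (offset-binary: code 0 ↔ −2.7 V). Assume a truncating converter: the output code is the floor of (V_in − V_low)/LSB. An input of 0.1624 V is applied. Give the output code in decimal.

Full-scale span = 5.4 V; LSB = 5.4/2^14 = 329.59 µV.
(V_in − V_low)/LSB = (0.1624 − (−2.7)) / 0.00032959 = 8684.734.
⌊·⌋(8684.734) = 8684.

code 8684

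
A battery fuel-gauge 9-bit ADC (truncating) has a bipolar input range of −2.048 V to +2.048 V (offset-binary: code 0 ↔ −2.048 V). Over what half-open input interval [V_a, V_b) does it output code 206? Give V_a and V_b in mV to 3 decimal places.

LSB = 4.096/2^9 = 8.000 mV.
V_a = V_low + 206·LSB = -0.4 V; V_b = V_low + 207·LSB = -0.392 V.

[-400.000 mV, -392.000 mV)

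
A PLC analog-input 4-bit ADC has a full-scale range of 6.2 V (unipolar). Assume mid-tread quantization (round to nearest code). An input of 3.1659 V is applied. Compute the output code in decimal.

Full-scale span = 6.2 V; LSB = 6.2/2^4 = 387.500 mV.
(V_in − V_low)/LSB = (3.1659 − 0) / 0.3875 = 8.170.
round(8.170) = 8.

code 8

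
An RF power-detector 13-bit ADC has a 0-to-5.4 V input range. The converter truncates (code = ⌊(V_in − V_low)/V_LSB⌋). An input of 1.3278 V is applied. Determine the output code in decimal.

code 2014

LSB = 5.4 V / 8192 = 0.659 mV.
Input sits at 2014.322 steps above V_low.
So the output code is 2014.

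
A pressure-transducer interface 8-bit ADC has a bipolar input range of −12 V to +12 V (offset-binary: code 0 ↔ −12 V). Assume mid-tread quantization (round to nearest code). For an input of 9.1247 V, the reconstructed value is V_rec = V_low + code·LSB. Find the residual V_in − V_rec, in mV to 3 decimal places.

LSB = 24/2^8 = 93.750 mV.
Scaled input = 225.3301 LSBs, so code = 225.
Reconstructed: 9.09375 V.
V_in − V_rec = 0.03095 V = 30.950 mV.

30.950 mV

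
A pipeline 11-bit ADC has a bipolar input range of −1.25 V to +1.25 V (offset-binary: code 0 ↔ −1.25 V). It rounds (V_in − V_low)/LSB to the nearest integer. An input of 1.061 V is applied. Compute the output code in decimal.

Full-scale span = 2.5 V; LSB = 2.5/2^11 = 1.221 mV.
Input sits at 1893.171 steps above V_low.
So the output code is 1893.

code 1893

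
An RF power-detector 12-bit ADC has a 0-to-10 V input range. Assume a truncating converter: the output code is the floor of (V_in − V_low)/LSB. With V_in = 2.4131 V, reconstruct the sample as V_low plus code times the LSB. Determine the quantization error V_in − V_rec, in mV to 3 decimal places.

0.991 mV

Step size: 10 V ÷ 2^12 = 2.441 mV.
(V_in − V_low)/LSB = (2.4131 − 0)/0.00244141 = 988.4058 → code 988 (floor).
Code 988 maps back to 0 + 988×0.00244141 V = 2.4121094 V.
V_in − V_rec = 0.000990625 V = 0.991 mV.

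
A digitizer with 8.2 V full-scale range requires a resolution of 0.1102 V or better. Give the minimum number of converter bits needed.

Number of steps required ≥ 8.2 V / 0.1102 V = 74.41.
Need 2^N ≥ 74.41; 2^6 = 64, 2^7 = 128.
Minimum N = 7.

7 bits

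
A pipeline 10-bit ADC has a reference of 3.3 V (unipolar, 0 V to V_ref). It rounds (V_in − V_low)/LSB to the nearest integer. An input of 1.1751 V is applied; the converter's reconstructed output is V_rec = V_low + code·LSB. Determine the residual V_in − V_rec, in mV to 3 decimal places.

Step size: 3.3 V ÷ 2^10 = 3.223 mV.
(V_in − V_low)/LSB = (1.1751 − 0)/0.00322266 = 364.6371 → code 365 (round).
Code 365 maps back to 0 + 365×0.00322266 V = 1.1762695 V.
Error = 1.1751 − 1.1762695 = -0.00116953 V = -1.170 mV.

-1.170 mV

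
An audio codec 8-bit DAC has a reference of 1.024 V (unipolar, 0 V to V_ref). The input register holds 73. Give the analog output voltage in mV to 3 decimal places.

LSB = 1.024 V / 2^8 = 4.000 mV.
V_out = 0 + 73 × 0.004 V = 0.292 V.
= 292.000 mV.

292.000 mV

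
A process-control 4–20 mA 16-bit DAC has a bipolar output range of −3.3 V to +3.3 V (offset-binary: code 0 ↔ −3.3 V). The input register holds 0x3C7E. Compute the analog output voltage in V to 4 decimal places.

-1.7404 V

LSB = 6.6 V / 2^16 = 100.71 µV.
Code 0x3C7E = 15486 decimal.
V_out = (−3.3) + 15486 × 0.000100708 V = -1.74044 V.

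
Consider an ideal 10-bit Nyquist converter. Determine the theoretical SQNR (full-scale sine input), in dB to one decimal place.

62.0 dB

SNR ≈ 6.02·N + 1.76 dB = 6.02·10 + 1.76 = 61.96 dB.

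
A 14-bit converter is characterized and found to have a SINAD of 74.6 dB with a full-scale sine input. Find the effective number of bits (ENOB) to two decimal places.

12.10 bits

ENOB = (SINAD − 1.76) / 6.02 = (74.6 − 1.76)/6.02 = 12.100.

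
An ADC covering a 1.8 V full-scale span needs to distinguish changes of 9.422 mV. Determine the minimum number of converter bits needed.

Number of steps required ≥ 1.8 V / 9.422 mV = 191.04.
Need 2^N ≥ 191.04; 2^7 = 128, 2^8 = 256.
Minimum N = 8.

8 bits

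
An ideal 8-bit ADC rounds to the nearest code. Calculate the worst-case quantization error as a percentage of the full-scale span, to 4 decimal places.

Rounding → worst-case error = ½ LSB = V_FS/2^9, so 100/512 = 0.195312 % of full scale.

0.1953 %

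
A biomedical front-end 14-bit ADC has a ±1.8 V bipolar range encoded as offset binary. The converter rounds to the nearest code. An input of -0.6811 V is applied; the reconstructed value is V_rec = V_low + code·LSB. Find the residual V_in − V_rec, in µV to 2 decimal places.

52.34 µV

Step size: 3.6 V ÷ 2^14 = 219.73 µV.
(-0.6811 − (−1.8))/0.000219727 = 5092.2382; round gives code 5092.
V_rec = (−1.8) + 5092·0.000219727 = -0.68115234 V.
V_in − V_rec = 5.23438e-05 V = 52.34 µV.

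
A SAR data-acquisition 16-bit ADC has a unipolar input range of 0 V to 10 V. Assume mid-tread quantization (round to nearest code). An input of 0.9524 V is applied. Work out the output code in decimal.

code 6242

Full-scale span = 10 V; LSB = 10/2^16 = 152.59 µV.
(0.9524 − 0) / 0.000152588 = 6241.649 LSBs.
round(6241.649) = 6242.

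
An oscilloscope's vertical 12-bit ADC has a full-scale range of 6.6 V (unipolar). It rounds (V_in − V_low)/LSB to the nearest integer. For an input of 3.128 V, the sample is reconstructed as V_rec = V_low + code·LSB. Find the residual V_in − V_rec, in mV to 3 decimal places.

One LSB is 6.6 V / 4096 = 1.611 mV.
Scaled input = 1941.2558 LSBs, so code = 1941.
V_rec = 0 + 1941·0.00161133 = 3.1275879 V.
V_in − V_rec = 0.000412109 V = 0.412 mV.

0.412 mV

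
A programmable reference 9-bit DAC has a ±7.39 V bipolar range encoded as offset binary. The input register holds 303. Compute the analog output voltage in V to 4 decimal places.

1.3568 V

LSB = 14.78 V / 2^9 = 28.867 mV.
V_out = (−7.39) + 303 × 0.0288672 V = 1.35676 V.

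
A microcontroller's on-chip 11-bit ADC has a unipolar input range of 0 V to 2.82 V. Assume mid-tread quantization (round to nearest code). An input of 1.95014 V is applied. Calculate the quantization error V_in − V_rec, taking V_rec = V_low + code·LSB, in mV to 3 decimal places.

Step size: 2.82 V ÷ 2^11 = 1.377 mV.
(1.95014 − 0)/0.00137695 = 1416.2719; round gives code 1416.
Code 1416 maps back to 0 + 1416×0.00137695 V = 1.9497656 V.
Difference: 0.000374375 V → 0.374 mV.

0.374 mV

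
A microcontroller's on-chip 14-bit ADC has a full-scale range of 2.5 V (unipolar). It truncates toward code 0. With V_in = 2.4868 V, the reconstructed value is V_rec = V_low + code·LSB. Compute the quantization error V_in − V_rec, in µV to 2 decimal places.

LSB = 2.5/2^14 = 152.59 µV.
(2.4868 − 0)/0.000152588 = 16297.4925; ⌊·⌋ gives code 16297.
V_rec = 0 + 16297·0.000152588 = 2.4867249 V.
V_in − V_rec = 7.51465e-05 V = 75.15 µV.

75.15 µV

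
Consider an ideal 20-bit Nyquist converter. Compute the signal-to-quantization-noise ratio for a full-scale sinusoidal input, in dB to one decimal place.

122.2 dB

SNR ≈ 6.02·N + 1.76 dB = 6.02·20 + 1.76 = 122.16 dB.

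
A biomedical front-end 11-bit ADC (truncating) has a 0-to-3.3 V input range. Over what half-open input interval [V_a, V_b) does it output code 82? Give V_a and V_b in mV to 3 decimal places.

[132.129 mV, 133.740 mV)

LSB = 3.3/2^11 = 1.611 mV.
V_a = V_low + 82·LSB = 0.132129 V; V_b = V_low + 83·LSB = 0.13374 V.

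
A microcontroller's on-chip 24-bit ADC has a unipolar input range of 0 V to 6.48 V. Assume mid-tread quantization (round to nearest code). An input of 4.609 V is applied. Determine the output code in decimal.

Full-scale span = 6.48 V; LSB = 6.48/2^24 = 0.39 µV.
Input sits at 11933053.788 steps above V_low.
So the output code is 11933054.

code 11933054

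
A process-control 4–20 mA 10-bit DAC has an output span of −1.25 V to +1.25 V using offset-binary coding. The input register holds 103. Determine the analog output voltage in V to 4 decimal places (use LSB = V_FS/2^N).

-0.9985 V

LSB = 2.5 V / 2^10 = 2.441 mV.
V_out = (−1.25) + 103 × 0.00244141 V = -0.998535 V.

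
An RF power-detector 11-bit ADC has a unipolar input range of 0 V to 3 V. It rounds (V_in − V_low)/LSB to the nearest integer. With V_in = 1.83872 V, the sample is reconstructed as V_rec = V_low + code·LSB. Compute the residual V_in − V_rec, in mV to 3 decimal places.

0.341 mV

LSB = 3/2^11 = 1.465 mV.
Scaled input = 1255.2329 LSBs, so code = 1255.
Code 1255 maps back to 0 + 1255×0.00146484 V = 1.8383789 V.
V_in − V_rec = 0.000341094 V = 0.341 mV.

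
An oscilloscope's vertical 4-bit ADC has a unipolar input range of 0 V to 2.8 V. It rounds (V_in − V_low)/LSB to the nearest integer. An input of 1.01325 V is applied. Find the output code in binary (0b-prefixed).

Full-scale span = 2.8 V; LSB = 2.8/2^4 = 175.000 mV.
(1.01325 − 0) / 0.175 = 5.790 LSBs.
round(5.790) = 6.
In binary (0b-prefixed): 0b110.

code 0b110 (decimal 6)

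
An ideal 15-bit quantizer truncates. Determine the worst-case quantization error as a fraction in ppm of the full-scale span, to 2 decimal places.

Truncating → worst-case error = 1 LSB = V_FS/2^15, so 1e+06/32768 = 30.5176 ppm of full scale.

30.52 ppm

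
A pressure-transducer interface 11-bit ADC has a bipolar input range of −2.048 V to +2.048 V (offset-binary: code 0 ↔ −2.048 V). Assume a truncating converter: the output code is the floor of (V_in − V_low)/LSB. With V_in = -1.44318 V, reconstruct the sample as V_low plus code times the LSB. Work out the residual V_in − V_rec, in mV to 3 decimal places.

0.820 mV

One LSB is 4.096 V / 2048 = 2.000 mV.
Scaled input = 302.4100 LSBs, so code = 302.
Code 302 maps back to (−2.048) + 302×0.002 V = -1.444 V.
Error = -1.44318 − (−1.444) = 0.00082 V = 0.820 mV.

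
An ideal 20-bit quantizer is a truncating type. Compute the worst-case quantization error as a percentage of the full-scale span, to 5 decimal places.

0.00010 %

Truncating → worst-case error = 1 LSB = V_FS/2^20, so 100/1048576 = 9.53674e-05 % of full scale.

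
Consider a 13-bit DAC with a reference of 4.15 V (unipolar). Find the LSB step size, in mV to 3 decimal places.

Full-scale span = 4.15 V.
LSB = 4.15 / 2^13 = 4.15 / 8192 = 0.000506592 V = 0.507 mV.

0.507 mV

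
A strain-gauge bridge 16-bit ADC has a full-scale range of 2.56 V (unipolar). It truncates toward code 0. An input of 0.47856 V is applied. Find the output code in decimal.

code 12251

Full-scale span = 2.56 V; LSB = 2.56/2^16 = 39.06 µV.
Input sits at 12251.136 steps above V_low.
⌊·⌋(12251.136) = 12251.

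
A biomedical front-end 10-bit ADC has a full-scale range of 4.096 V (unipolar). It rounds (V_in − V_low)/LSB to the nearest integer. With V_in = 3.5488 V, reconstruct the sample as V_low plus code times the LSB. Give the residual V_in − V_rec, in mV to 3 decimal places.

LSB = 4.096/2^10 = 4.000 mV.
Scaled input = 887.2000 LSBs, so code = 887.
Reconstructed: 3.548 V.
Difference: 0.0008 V → 0.800 mV.

0.800 mV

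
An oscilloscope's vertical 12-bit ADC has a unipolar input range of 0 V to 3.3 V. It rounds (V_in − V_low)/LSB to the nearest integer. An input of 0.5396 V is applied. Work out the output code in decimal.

With 4096 levels over 3.3 V, one step is 0.806 mV.
(V_in − V_low)/LSB = (0.5396 − 0) / 0.000805664 = 669.758.
Round → code 670.

code 670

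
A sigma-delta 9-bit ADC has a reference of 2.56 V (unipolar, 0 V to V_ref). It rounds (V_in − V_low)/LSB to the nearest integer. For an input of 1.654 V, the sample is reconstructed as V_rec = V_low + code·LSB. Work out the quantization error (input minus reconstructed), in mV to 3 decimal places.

-1.000 mV

LSB = 2.56/2^9 = 5.000 mV.
(V_in − V_low)/LSB = (1.654 − 0)/0.005 = 330.8000 → code 331 (round).
Code 331 maps back to 0 + 331×0.005 V = 1.655 V.
Difference: -0.001 V → -1.000 mV.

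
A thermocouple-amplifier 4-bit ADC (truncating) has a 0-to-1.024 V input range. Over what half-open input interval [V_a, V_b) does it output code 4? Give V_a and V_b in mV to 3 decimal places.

[256.000 mV, 320.000 mV)

LSB = 1.024/2^4 = 64.000 mV.
V_a = V_low + 4·LSB = 0.256 V; V_b = V_low + 5·LSB = 0.32 V.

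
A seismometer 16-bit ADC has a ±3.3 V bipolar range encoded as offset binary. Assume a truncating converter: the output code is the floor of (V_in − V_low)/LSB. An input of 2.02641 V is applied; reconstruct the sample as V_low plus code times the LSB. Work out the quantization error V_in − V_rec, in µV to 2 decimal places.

LSB = 6.6/2^16 = 100.71 µV.
Scaled input = 52889.6372 LSBs, so code = 52889.
Code 52889 maps back to (−3.3) + 52889×0.000100708 V = 2.0263458 V.
Error = 2.02641 − 2.0263458 = 6.41748e-05 V = 64.17 µV.

64.17 µV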